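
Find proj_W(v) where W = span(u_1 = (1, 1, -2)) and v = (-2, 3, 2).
proj_W(v) = (-1/2, -1/2, 1)

Set up U = [u_1 | ... | u_1] ∈ R^(3×1). The projector onto W = col(U) is P = U (U^T U)^(-1) U^T.
Compute U^T U =
  [6],
and U^T v = (-3).
Solve U^T U · c = U^T v for the coefficients: c = (-1/2). The projection is proj_W(v) = U c.
Check: (v - proj_W(v)) · u_1 = 0  (should be 0).
Result: proj_W(v) = (-1/2, -1/2, 1).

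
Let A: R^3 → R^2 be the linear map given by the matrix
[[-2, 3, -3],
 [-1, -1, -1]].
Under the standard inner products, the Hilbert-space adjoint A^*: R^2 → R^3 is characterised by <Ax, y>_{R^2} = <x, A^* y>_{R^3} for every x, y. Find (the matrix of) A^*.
A^* = A^T =
[[-2, -1],
 [3, -1],
 [-3, -1]]

For real matrices with standard dot products, the defining identity <Ax, y> = <x, A^* y> gives (Ax)^T y = x^T (A^*) y, i.e. x^T A^T y = x^T (A^*) y. Since this holds for all x, y, we must have A^* = A^T. Therefore
A^* =
[[-2, -1],
 [3, -1],
 [-3, -1]].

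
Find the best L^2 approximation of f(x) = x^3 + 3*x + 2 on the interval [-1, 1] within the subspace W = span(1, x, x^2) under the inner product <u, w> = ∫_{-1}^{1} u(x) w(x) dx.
g(x) = 18*x/5 + 2

The best approximation g ∈ W is the orthogonal projection of f onto W. Writing g = a_0 + a_1 x + a_2 x^2, the coefficients solve the normal equations G · a = b where
  G_{ij} = <φ_i, φ_j> and b_i = <f, φ_i>, with φ_0 = 1, φ_1 = x, φ_2 = x^2.
G =
  [2, 0, 2/3]
  [0, 2/3, 0]
  [2/3, 0, 2/5],
b = (4, 12/5, 4/3).
Solving gives a_0 = 2, a_1 = 18/5, a_2 = 0, so
  g(x) = 18*x/5 + 2.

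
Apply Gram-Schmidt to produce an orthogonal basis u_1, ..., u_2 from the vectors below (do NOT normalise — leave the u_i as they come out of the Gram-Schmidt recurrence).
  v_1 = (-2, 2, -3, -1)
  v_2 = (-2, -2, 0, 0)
Orthogonal basis:
  u_1 = (-2, 2, -3, -1)
  u_2 = (-2, -2, 0, 0)

Apply the Gram-Schmidt recurrence
  u_1 = v_1
  u_i = v_i − Σ_{j<i} ((v_i · u_j) / (u_j · u_j)) · u_j.

Step by step this gives:
  u_1 = (-2, 2, -3, -1)
  u_2 = (-2, -2, 0, 0)

Orthogonality check:
  u_2 · u_1 = 0 (should be 0)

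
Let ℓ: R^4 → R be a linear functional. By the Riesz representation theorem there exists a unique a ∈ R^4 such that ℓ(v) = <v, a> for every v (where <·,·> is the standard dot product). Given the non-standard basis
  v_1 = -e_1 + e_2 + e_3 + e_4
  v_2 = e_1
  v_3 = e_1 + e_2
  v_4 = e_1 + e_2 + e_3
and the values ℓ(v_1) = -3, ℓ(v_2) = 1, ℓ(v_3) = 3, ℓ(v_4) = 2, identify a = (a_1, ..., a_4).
a = (1, 2, -1, -3)

Write a = (a_1, ..., a_4) in the standard basis. For each basis vector v_i, ℓ(v_i) = <v_i, a> is a linear equation in the a_j's. Collect the n equations into a matrix system V a = ℓ, where row i of V is v_i (expressed in the standard basis). Since V is invertible (lower-triangular with 1s on the diagonal, up to permutation), solve by back-substitution:
  V =
[[-1, 1, 1, 1],
 [1, 0, 0, 0],
 [1, 1, 0, 0],
 [1, 1, 1, 0]]
  V a = (-3, 1, 3, 2)
Solving gives a = (1, 2, -1, -3).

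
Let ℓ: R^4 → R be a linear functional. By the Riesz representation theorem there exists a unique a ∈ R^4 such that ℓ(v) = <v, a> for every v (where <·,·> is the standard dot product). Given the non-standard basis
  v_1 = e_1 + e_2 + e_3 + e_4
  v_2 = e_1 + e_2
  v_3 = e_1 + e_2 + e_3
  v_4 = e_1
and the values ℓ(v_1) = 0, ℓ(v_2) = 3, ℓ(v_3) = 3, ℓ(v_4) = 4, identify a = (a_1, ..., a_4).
a = (4, -1, 0, -3)

Write a = (a_1, ..., a_4) in the standard basis. For each basis vector v_i, ℓ(v_i) = <v_i, a> is a linear equation in the a_j's. Collect the n equations into a matrix system V a = ℓ, where row i of V is v_i (expressed in the standard basis). Since V is invertible (lower-triangular with 1s on the diagonal, up to permutation), solve by back-substitution:
  V =
[[1, 1, 1, 1],
 [1, 1, 0, 0],
 [1, 1, 1, 0],
 [1, 0, 0, 0]]
  V a = (0, 3, 3, 4)
Solving gives a = (4, -1, 0, -3).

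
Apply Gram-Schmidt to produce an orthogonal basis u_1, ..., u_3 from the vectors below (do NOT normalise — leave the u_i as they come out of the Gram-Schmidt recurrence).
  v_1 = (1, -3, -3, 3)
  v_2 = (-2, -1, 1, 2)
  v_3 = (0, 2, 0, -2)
Orthogonal basis:
  u_1 = (1, -3, -3, 3)
  u_2 = (-15/7, -4/7, 10/7, 11/7)
  u_3 = (-6/11, 5/11, -7/11, 0)

Apply the Gram-Schmidt recurrence
  u_1 = v_1
  u_i = v_i − Σ_{j<i} ((v_i · u_j) / (u_j · u_j)) · u_j.

Step by step this gives:
  u_1 = (1, -3, -3, 3)
  u_2 = (-15/7, -4/7, 10/7, 11/7)
  u_3 = (-6/11, 5/11, -7/11, 0)

Orthogonality check:
  u_2 · u_1 = 0 (should be 0)
  u_3 · u_1 = 0 (should be 0)
  u_3 · u_2 = 0 (should be 0)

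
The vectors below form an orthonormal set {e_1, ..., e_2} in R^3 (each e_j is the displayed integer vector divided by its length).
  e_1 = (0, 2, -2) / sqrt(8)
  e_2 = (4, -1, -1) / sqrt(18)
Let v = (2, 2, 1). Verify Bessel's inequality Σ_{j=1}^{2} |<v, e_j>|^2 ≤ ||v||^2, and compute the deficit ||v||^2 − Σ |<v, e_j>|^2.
Σ |<v, e_j>|^2 = 17/9; ||v||^2 = 9; deficit = 64/9

Write each e_j = u_j / sqrt(<u_j, u_j>) where u_j is the displayed integer vector. Then <v, e_j> = <v, u_j> / sqrt(<u_j, u_j>), so |<v, e_j>|^2 = <v, u_j>^2 / <u_j, u_j>.
Coefficients: <v, e_1> = 2/sqrt(8), <v, e_2> = 5/sqrt(18).
Square and sum: Σ |<v, e_j>|^2 = 17/9.
Compute ||v||^2 = v·v = 9.
Deficit = 9 − 17/9 = 64/9 ≥ 0, confirming Bessel's inequality. (The deficit equals ||v − Σ <v,e_j> e_j||^2, the squared distance from v to span{e_j}.)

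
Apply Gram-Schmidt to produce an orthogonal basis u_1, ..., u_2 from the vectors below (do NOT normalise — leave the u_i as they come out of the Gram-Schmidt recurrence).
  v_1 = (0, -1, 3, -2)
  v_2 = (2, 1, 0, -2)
Orthogonal basis:
  u_1 = (0, -1, 3, -2)
  u_2 = (2, 17/14, -9/14, -11/7)

Apply the Gram-Schmidt recurrence
  u_1 = v_1
  u_i = v_i − Σ_{j<i} ((v_i · u_j) / (u_j · u_j)) · u_j.

Step by step this gives:
  u_1 = (0, -1, 3, -2)
  u_2 = (2, 17/14, -9/14, -11/7)

Orthogonality check:
  u_2 · u_1 = 0 (should be 0)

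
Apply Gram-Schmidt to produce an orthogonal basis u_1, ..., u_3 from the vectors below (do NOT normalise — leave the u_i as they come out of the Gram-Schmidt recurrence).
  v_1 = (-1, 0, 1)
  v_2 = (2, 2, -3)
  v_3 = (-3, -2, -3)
Orthogonal basis:
  u_1 = (-1, 0, 1)
  u_2 = (-1/2, 2, -1/2)
  u_3 = (-28/9, -14/9, -28/9)

Apply the Gram-Schmidt recurrence
  u_1 = v_1
  u_i = v_i − Σ_{j<i} ((v_i · u_j) / (u_j · u_j)) · u_j.

Step by step this gives:
  u_1 = (-1, 0, 1)
  u_2 = (-1/2, 2, -1/2)
  u_3 = (-28/9, -14/9, -28/9)

Orthogonality check:
  u_2 · u_1 = 0 (should be 0)
  u_3 · u_1 = 0 (should be 0)
  u_3 · u_2 = 0 (should be 0)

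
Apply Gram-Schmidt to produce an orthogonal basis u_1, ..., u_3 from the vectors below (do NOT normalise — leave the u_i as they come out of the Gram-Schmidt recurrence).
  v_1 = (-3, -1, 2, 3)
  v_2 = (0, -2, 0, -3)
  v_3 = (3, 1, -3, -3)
Orthogonal basis:
  u_1 = (-3, -1, 2, 3)
  u_2 = (-21/23, -53/23, 14/23, -48/23)
  u_3 = (-39/125, -27/125, -99/125, 18/125)

Apply the Gram-Schmidt recurrence
  u_1 = v_1
  u_i = v_i − Σ_{j<i} ((v_i · u_j) / (u_j · u_j)) · u_j.

Step by step this gives:
  u_1 = (-3, -1, 2, 3)
  u_2 = (-21/23, -53/23, 14/23, -48/23)
  u_3 = (-39/125, -27/125, -99/125, 18/125)

Orthogonality check:
  u_2 · u_1 = 0 (should be 0)
  u_3 · u_1 = 0 (should be 0)
  u_3 · u_2 = 0 (should be 0)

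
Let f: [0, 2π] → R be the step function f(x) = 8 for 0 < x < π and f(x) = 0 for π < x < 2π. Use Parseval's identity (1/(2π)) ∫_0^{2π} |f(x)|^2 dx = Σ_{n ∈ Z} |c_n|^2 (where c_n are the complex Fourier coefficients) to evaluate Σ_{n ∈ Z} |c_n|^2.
Σ |c_n|^2 = 32

Parseval equates the L^2 energy of f (normalised by 1/(2π)) with the ℓ^2 sum of its Fourier coefficients: (1/(2π)) ∫_0^{2π} |f|^2 = Σ |c_n|^2.
Compute the left side: (1/(2π)) [∫_0^π 8^2 dx + ∫_π^{2π} 0^2 dx] = (1/(2π)) · (64π + 0π) = (64 + 0)/2 = 32.
So Σ_{n ∈ Z} |c_n|^2 = 32.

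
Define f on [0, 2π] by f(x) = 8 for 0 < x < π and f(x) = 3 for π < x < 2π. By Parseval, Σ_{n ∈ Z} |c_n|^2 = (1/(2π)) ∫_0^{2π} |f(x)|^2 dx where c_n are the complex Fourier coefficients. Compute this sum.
Σ |c_n|^2 = 73/2

Parseval equates the L^2 energy of f (normalised by 1/(2π)) with the ℓ^2 sum of its Fourier coefficients: (1/(2π)) ∫_0^{2π} |f|^2 = Σ |c_n|^2.
Compute the left side: (1/(2π)) [∫_0^π 8^2 dx + ∫_π^{2π} 3^2 dx] = (1/(2π)) · (64π + 9π) = (64 + 9)/2 = 73/2.
So Σ_{n ∈ Z} |c_n|^2 = 73/2.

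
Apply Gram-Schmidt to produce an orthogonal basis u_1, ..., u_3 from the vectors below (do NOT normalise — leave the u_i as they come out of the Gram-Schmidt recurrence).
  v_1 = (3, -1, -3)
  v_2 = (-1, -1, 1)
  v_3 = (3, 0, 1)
Orthogonal basis:
  u_1 = (3, -1, -3)
  u_2 = (-4/19, -24/19, 4/19)
  u_3 = (2, 0, 2)

Apply the Gram-Schmidt recurrence
  u_1 = v_1
  u_i = v_i − Σ_{j<i} ((v_i · u_j) / (u_j · u_j)) · u_j.

Step by step this gives:
  u_1 = (3, -1, -3)
  u_2 = (-4/19, -24/19, 4/19)
  u_3 = (2, 0, 2)

Orthogonality check:
  u_2 · u_1 = 0 (should be 0)
  u_3 · u_1 = 0 (should be 0)
  u_3 · u_2 = 0 (should be 0)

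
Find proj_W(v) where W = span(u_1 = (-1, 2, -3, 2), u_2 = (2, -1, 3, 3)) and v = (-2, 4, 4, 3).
proj_W(v) = (341/365, 104/365, 237/365, 1152/365)

Set up U = [u_1 | ... | u_2] ∈ R^(4×2). The projector onto W = col(U) is P = U (U^T U)^(-1) U^T.
Compute U^T U =
  [18, -7]
  [-7, 23],
and U^T v = (4, 13).
Solve U^T U · c = U^T v for the coefficients: c = (183/365, 262/365). The projection is proj_W(v) = U c.
Check: (v - proj_W(v)) · u_1 = 0  (should be 0).
Check: (v - proj_W(v)) · u_2 = 0  (should be 0).
Result: proj_W(v) = (341/365, 104/365, 237/365, 1152/365).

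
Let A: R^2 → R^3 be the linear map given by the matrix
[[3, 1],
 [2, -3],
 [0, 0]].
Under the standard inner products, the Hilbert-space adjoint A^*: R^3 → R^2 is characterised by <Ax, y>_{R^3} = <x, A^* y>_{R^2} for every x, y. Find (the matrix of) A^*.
A^* = A^T =
[[3, 2, 0],
 [1, -3, 0]]

For real matrices with standard dot products, the defining identity <Ax, y> = <x, A^* y> gives (Ax)^T y = x^T (A^*) y, i.e. x^T A^T y = x^T (A^*) y. Since this holds for all x, y, we must have A^* = A^T. Therefore
A^* =
[[3, 2, 0],
 [1, -3, 0]].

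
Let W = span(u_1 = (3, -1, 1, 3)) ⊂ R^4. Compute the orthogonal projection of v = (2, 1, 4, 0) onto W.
proj_W(v) = (27/20, -9/20, 9/20, 27/20)

Set up U = [u_1 | ... | u_1] ∈ R^(4×1). The projector onto W = col(U) is P = U (U^T U)^(-1) U^T.
Compute U^T U =
  [20],
and U^T v = (9).
Solve U^T U · c = U^T v for the coefficients: c = (9/20). The projection is proj_W(v) = U c.
Check: (v - proj_W(v)) · u_1 = 0  (should be 0).
Result: proj_W(v) = (27/20, -9/20, 9/20, 27/20).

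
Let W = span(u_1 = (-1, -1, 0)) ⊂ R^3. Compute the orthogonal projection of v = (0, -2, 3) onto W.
proj_W(v) = (-1, -1, 0)

Set up U = [u_1 | ... | u_1] ∈ R^(3×1). The projector onto W = col(U) is P = U (U^T U)^(-1) U^T.
Compute U^T U =
  [2],
and U^T v = (2).
Solve U^T U · c = U^T v for the coefficients: c = (1). The projection is proj_W(v) = U c.
Check: (v - proj_W(v)) · u_1 = 0  (should be 0).
Result: proj_W(v) = (-1, -1, 0).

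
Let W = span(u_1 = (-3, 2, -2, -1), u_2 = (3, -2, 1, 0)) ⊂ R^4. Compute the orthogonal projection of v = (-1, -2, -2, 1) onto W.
proj_W(v) = (-1/9, 2/27, -14/27, -13/27)

Set up U = [u_1 | ... | u_2] ∈ R^(4×2). The projector onto W = col(U) is P = U (U^T U)^(-1) U^T.
Compute U^T U =
  [18, -15]
  [-15, 14],
and U^T v = (2, -1).
Solve U^T U · c = U^T v for the coefficients: c = (13/27, 4/9). The projection is proj_W(v) = U c.
Check: (v - proj_W(v)) · u_1 = 0  (should be 0).
Check: (v - proj_W(v)) · u_2 = 0  (should be 0).
Result: proj_W(v) = (-1/9, 2/27, -14/27, -13/27).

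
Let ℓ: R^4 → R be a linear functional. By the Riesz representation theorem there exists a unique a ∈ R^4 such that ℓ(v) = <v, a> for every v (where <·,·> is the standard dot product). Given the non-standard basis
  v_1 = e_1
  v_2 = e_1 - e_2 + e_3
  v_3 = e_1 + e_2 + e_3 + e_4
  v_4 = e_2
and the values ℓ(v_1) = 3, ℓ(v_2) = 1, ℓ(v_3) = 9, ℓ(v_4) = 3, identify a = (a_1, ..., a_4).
a = (3, 3, 1, 2)

Write a = (a_1, ..., a_4) in the standard basis. For each basis vector v_i, ℓ(v_i) = <v_i, a> is a linear equation in the a_j's. Collect the n equations into a matrix system V a = ℓ, where row i of V is v_i (expressed in the standard basis). Since V is invertible (lower-triangular with 1s on the diagonal, up to permutation), solve by back-substitution:
  V =
[[1, 0, 0, 0],
 [1, -1, 1, 0],
 [1, 1, 1, 1],
 [0, 1, 0, 0]]
  V a = (3, 1, 9, 3)
Solving gives a = (3, 3, 1, 2).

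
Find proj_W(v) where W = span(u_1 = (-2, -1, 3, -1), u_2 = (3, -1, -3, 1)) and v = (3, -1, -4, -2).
proj_W(v) = (3, -1, -3, 1)

Set up U = [u_1 | ... | u_2] ∈ R^(4×2). The projector onto W = col(U) is P = U (U^T U)^(-1) U^T.
Compute U^T U =
  [15, -15]
  [-15, 20],
and U^T v = (-15, 20).
Solve U^T U · c = U^T v for the coefficients: c = (0, 1). The projection is proj_W(v) = U c.
Check: (v - proj_W(v)) · u_1 = 0  (should be 0).
Check: (v - proj_W(v)) · u_2 = 0  (should be 0).
Result: proj_W(v) = (3, -1, -3, 1).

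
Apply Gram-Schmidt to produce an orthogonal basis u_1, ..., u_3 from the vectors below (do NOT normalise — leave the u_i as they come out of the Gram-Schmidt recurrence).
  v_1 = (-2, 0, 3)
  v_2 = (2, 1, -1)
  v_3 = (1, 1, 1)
Orthogonal basis:
  u_1 = (-2, 0, 3)
  u_2 = (12/13, 1, 8/13)
  u_3 = (3/29, -4/29, 2/29)

Apply the Gram-Schmidt recurrence
  u_1 = v_1
  u_i = v_i − Σ_{j<i} ((v_i · u_j) / (u_j · u_j)) · u_j.

Step by step this gives:
  u_1 = (-2, 0, 3)
  u_2 = (12/13, 1, 8/13)
  u_3 = (3/29, -4/29, 2/29)

Orthogonality check:
  u_2 · u_1 = 0 (should be 0)
  u_3 · u_1 = 0 (should be 0)
  u_3 · u_2 = 0 (should be 0)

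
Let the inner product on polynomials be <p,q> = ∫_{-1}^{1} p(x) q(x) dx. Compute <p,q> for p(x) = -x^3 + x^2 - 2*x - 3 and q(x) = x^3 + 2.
<p,q> = -1234/105

Expand the product: p(x)·q(x) = -x^6 + x^5 - 2*x^4 - 5*x^3 + 2*x^2 - 4*x - 6.
∫_{-1}^{1} of each monomial x^k gives [2/(k+1) if k even, 0 if k odd]. Integrating term-by-term (or equivalently evaluating the antiderivative F(x) = -x^7/7 + x^6/6 - 2*x^5/5 - 5*x^4/4 + 2*x^3/3 - 2*x^2 - 6*x at the endpoints):
  F(1) − F(−1) = -3763/420 − (391/140) = -1234/105.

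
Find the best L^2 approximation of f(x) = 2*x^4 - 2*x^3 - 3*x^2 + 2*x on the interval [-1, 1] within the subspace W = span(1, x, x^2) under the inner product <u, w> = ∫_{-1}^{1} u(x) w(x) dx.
g(x) = -9*x^2/7 + 4*x/5 - 6/35

The best approximation g ∈ W is the orthogonal projection of f onto W. Writing g = a_0 + a_1 x + a_2 x^2, the coefficients solve the normal equations G · a = b where
  G_{ij} = <φ_i, φ_j> and b_i = <f, φ_i>, with φ_0 = 1, φ_1 = x, φ_2 = x^2.
G =
  [2, 0, 2/3]
  [0, 2/3, 0]
  [2/3, 0, 2/5],
b = (-6/5, 8/15, -22/35).
Solving gives a_0 = -6/35, a_1 = 4/5, a_2 = -9/7, so
  g(x) = -9*x^2/7 + 4*x/5 - 6/35.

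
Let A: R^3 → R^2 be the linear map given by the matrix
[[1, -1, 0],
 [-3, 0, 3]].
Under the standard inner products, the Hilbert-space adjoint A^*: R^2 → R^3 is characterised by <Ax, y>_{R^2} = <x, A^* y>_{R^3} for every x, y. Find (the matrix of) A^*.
A^* = A^T =
[[1, -3],
 [-1, 0],
 [0, 3]]

For real matrices with standard dot products, the defining identity <Ax, y> = <x, A^* y> gives (Ax)^T y = x^T (A^*) y, i.e. x^T A^T y = x^T (A^*) y. Since this holds for all x, y, we must have A^* = A^T. Therefore
A^* =
[[1, -3],
 [-1, 0],
 [0, 3]].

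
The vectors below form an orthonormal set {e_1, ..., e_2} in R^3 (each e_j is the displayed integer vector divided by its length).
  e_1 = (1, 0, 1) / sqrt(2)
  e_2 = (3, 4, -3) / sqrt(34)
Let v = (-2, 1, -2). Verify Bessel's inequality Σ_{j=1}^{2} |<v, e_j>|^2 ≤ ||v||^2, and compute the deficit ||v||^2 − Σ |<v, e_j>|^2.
Σ |<v, e_j>|^2 = 144/17; ||v||^2 = 9; deficit = 9/17

Write each e_j = u_j / sqrt(<u_j, u_j>) where u_j is the displayed integer vector. Then <v, e_j> = <v, u_j> / sqrt(<u_j, u_j>), so |<v, e_j>|^2 = <v, u_j>^2 / <u_j, u_j>.
Coefficients: <v, e_1> = -4/sqrt(2), <v, e_2> = 4/sqrt(34).
Square and sum: Σ |<v, e_j>|^2 = 144/17.
Compute ||v||^2 = v·v = 9.
Deficit = 9 − 144/17 = 9/17 ≥ 0, confirming Bessel's inequality. (The deficit equals ||v − Σ <v,e_j> e_j||^2, the squared distance from v to span{e_j}.)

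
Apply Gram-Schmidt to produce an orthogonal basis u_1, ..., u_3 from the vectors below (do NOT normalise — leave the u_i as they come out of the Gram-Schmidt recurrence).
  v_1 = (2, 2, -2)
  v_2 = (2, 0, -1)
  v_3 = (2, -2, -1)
Orthogonal basis:
  u_1 = (2, 2, -2)
  u_2 = (1, -1, 0)
  u_3 = (-1/3, -1/3, -2/3)

Apply the Gram-Schmidt recurrence
  u_1 = v_1
  u_i = v_i − Σ_{j<i} ((v_i · u_j) / (u_j · u_j)) · u_j.

Step by step this gives:
  u_1 = (2, 2, -2)
  u_2 = (1, -1, 0)
  u_3 = (-1/3, -1/3, -2/3)

Orthogonality check:
  u_2 · u_1 = 0 (should be 0)
  u_3 · u_1 = 0 (should be 0)
  u_3 · u_2 = 0 (should be 0)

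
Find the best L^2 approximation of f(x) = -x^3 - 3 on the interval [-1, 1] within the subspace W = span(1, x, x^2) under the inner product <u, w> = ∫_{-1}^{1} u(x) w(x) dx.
g(x) = -3*x/5 - 3

The best approximation g ∈ W is the orthogonal projection of f onto W. Writing g = a_0 + a_1 x + a_2 x^2, the coefficients solve the normal equations G · a = b where
  G_{ij} = <φ_i, φ_j> and b_i = <f, φ_i>, with φ_0 = 1, φ_1 = x, φ_2 = x^2.
G =
  [2, 0, 2/3]
  [0, 2/3, 0]
  [2/3, 0, 2/5],
b = (-6, -2/5, -2).
Solving gives a_0 = -3, a_1 = -3/5, a_2 = 0, so
  g(x) = -3*x/5 - 3.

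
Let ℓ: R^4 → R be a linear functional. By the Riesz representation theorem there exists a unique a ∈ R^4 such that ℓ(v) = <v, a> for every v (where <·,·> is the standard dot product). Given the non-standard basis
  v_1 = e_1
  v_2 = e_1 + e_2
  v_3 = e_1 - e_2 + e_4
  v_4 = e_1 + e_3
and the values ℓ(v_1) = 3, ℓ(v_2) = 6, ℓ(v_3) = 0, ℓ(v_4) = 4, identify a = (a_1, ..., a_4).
a = (3, 3, 1, 0)

Write a = (a_1, ..., a_4) in the standard basis. For each basis vector v_i, ℓ(v_i) = <v_i, a> is a linear equation in the a_j's. Collect the n equations into a matrix system V a = ℓ, where row i of V is v_i (expressed in the standard basis). Since V is invertible (lower-triangular with 1s on the diagonal, up to permutation), solve by back-substitution:
  V =
[[1, 0, 0, 0],
 [1, 1, 0, 0],
 [1, -1, 0, 1],
 [1, 0, 1, 0]]
  V a = (3, 6, 0, 4)
Solving gives a = (3, 3, 1, 0).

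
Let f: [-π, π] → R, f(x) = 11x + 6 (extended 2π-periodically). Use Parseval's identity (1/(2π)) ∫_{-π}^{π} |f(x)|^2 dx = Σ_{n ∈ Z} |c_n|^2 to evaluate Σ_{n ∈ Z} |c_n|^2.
Σ |c_n|^2 = 121π^2/3 + 36

Expand and integrate term by term over [-π, π]:
  ∫ (11x)^2 dx = 121·(2π^3/3); ∫ 2·11·(6)·x dx = 0 (odd integrand); ∫ 6^2 dx = 36·2π.
So (1/(2π)) ∫_{-π}^{π} (11x + 6)^2 dx = 121π^2/3 + 36 = 121π^2/3 + 36.
Parseval ⇒ Σ |c_n|^2 = 121π^2/3 + 36.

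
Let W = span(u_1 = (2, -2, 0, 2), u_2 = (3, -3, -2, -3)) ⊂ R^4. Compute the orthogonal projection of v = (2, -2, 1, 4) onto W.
proj_W(v) = (41/21, -41/21, 5/7, 86/21)

Set up U = [u_1 | ... | u_2] ∈ R^(4×2). The projector onto W = col(U) is P = U (U^T U)^(-1) U^T.
Compute U^T U =
  [12, 6]
  [6, 31],
and U^T v = (16, -2).
Solve U^T U · c = U^T v for the coefficients: c = (127/84, -5/14). The projection is proj_W(v) = U c.
Check: (v - proj_W(v)) · u_1 = 0  (should be 0).
Check: (v - proj_W(v)) · u_2 = 0  (should be 0).
Result: proj_W(v) = (41/21, -41/21, 5/7, 86/21).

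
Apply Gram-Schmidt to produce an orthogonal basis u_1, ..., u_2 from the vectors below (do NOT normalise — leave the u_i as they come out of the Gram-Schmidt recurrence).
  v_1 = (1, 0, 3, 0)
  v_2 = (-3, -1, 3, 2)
Orthogonal basis:
  u_1 = (1, 0, 3, 0)
  u_2 = (-18/5, -1, 6/5, 2)

Apply the Gram-Schmidt recurrence
  u_1 = v_1
  u_i = v_i − Σ_{j<i} ((v_i · u_j) / (u_j · u_j)) · u_j.

Step by step this gives:
  u_1 = (1, 0, 3, 0)
  u_2 = (-18/5, -1, 6/5, 2)

Orthogonality check:
  u_2 · u_1 = 0 (should be 0)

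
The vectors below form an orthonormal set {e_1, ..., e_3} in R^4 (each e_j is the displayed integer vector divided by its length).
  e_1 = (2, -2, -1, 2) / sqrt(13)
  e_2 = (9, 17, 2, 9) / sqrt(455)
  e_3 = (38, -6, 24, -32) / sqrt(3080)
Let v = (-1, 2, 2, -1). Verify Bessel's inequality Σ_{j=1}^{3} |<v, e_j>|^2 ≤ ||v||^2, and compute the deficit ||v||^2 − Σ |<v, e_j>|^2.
Σ |<v, e_j>|^2 = 195/22; ||v||^2 = 10; deficit = 25/22

Write each e_j = u_j / sqrt(<u_j, u_j>) where u_j is the displayed integer vector. Then <v, e_j> = <v, u_j> / sqrt(<u_j, u_j>), so |<v, e_j>|^2 = <v, u_j>^2 / <u_j, u_j>.
Coefficients: <v, e_1> = -10/sqrt(13), <v, e_2> = 20/sqrt(455), <v, e_3> = 30/sqrt(3080).
Square and sum: Σ |<v, e_j>|^2 = 195/22.
Compute ||v||^2 = v·v = 10.
Deficit = 10 − 195/22 = 25/22 ≥ 0, confirming Bessel's inequality. (The deficit equals ||v − Σ <v,e_j> e_j||^2, the squared distance from v to span{e_j}.)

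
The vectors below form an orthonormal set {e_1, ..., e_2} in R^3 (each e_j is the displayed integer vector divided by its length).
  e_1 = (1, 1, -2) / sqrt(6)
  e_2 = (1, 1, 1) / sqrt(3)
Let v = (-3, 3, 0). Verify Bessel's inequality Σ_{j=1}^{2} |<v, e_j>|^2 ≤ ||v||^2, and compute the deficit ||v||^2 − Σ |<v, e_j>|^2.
Σ |<v, e_j>|^2 = 0; ||v||^2 = 18; deficit = 18

Write each e_j = u_j / sqrt(<u_j, u_j>) where u_j is the displayed integer vector. Then <v, e_j> = <v, u_j> / sqrt(<u_j, u_j>), so |<v, e_j>|^2 = <v, u_j>^2 / <u_j, u_j>.
Coefficients: <v, e_1> = 0/sqrt(6), <v, e_2> = 0/sqrt(3).
Square and sum: Σ |<v, e_j>|^2 = 0.
Compute ||v||^2 = v·v = 18.
Deficit = 18 − 0 = 18 ≥ 0, confirming Bessel's inequality. (The deficit equals ||v − Σ <v,e_j> e_j||^2, the squared distance from v to span{e_j}.)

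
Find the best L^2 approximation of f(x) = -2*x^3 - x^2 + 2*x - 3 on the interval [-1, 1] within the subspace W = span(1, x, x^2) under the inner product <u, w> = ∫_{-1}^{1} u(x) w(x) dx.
g(x) = -x^2 + 4*x/5 - 3

The best approximation g ∈ W is the orthogonal projection of f onto W. Writing g = a_0 + a_1 x + a_2 x^2, the coefficients solve the normal equations G · a = b where
  G_{ij} = <φ_i, φ_j> and b_i = <f, φ_i>, with φ_0 = 1, φ_1 = x, φ_2 = x^2.
G =
  [2, 0, 2/3]
  [0, 2/3, 0]
  [2/3, 0, 2/5],
b = (-20/3, 8/15, -12/5).
Solving gives a_0 = -3, a_1 = 4/5, a_2 = -1, so
  g(x) = -x^2 + 4*x/5 - 3.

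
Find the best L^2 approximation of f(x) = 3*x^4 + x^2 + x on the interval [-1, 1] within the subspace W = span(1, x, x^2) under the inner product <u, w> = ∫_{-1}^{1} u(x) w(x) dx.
g(x) = 25*x^2/7 + x - 9/35

The best approximation g ∈ W is the orthogonal projection of f onto W. Writing g = a_0 + a_1 x + a_2 x^2, the coefficients solve the normal equations G · a = b where
  G_{ij} = <φ_i, φ_j> and b_i = <f, φ_i>, with φ_0 = 1, φ_1 = x, φ_2 = x^2.
G =
  [2, 0, 2/3]
  [0, 2/3, 0]
  [2/3, 0, 2/5],
b = (28/15, 2/3, 44/35).
Solving gives a_0 = -9/35, a_1 = 1, a_2 = 25/7, so
  g(x) = 25*x^2/7 + x - 9/35.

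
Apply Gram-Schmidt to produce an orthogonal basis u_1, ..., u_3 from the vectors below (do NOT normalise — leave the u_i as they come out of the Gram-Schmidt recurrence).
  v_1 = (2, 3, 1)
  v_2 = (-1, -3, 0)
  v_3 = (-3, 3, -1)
Orthogonal basis:
  u_1 = (2, 3, 1)
  u_2 = (4/7, -9/14, 11/14)
  u_3 = (-27/19, 9/19, 27/19)

Apply the Gram-Schmidt recurrence
  u_1 = v_1
  u_i = v_i − Σ_{j<i} ((v_i · u_j) / (u_j · u_j)) · u_j.

Step by step this gives:
  u_1 = (2, 3, 1)
  u_2 = (4/7, -9/14, 11/14)
  u_3 = (-27/19, 9/19, 27/19)

Orthogonality check:
  u_2 · u_1 = 0 (should be 0)
  u_3 · u_1 = 0 (should be 0)
  u_3 · u_2 = 0 (should be 0)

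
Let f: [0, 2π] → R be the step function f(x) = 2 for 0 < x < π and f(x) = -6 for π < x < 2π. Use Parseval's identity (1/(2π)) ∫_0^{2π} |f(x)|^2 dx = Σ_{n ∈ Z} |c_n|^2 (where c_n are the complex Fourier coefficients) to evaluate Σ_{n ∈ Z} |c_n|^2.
Σ |c_n|^2 = 20

Parseval equates the L^2 energy of f (normalised by 1/(2π)) with the ℓ^2 sum of its Fourier coefficients: (1/(2π)) ∫_0^{2π} |f|^2 = Σ |c_n|^2.
Compute the left side: (1/(2π)) [∫_0^π 2^2 dx + ∫_π^{2π} (-6)^2 dx] = (1/(2π)) · (4π + 36π) = (4 + 36)/2 = 20.
So Σ_{n ∈ Z} |c_n|^2 = 20.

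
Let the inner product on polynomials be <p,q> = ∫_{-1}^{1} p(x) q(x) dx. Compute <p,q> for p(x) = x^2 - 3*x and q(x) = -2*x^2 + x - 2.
<p,q> = -62/15

Expand the product: p(x)·q(x) = -2*x^4 + 7*x^3 - 5*x^2 + 6*x.
∫_{-1}^{1} of each monomial x^k gives [2/(k+1) if k even, 0 if k odd]. Integrating term-by-term (or equivalently evaluating the antiderivative F(x) = -2*x^5/5 + 7*x^4/4 - 5*x^3/3 + 3*x^2 at the endpoints):
  F(1) − F(−1) = 161/60 − (409/60) = -62/15.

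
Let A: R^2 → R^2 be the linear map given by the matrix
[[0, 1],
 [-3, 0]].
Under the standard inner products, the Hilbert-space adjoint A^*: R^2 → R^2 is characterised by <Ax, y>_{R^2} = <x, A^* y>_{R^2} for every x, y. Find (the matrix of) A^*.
A^* = A^T =
[[0, -3],
 [1, 0]]

For real matrices with standard dot products, the defining identity <Ax, y> = <x, A^* y> gives (Ax)^T y = x^T (A^*) y, i.e. x^T A^T y = x^T (A^*) y. Since this holds for all x, y, we must have A^* = A^T. Therefore
A^* =
[[0, -3],
 [1, 0]].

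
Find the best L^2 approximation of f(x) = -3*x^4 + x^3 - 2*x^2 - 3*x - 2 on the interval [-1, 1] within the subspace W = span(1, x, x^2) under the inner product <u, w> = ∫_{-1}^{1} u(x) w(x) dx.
g(x) = -32*x^2/7 - 12*x/5 - 61/35

The best approximation g ∈ W is the orthogonal projection of f onto W. Writing g = a_0 + a_1 x + a_2 x^2, the coefficients solve the normal equations G · a = b where
  G_{ij} = <φ_i, φ_j> and b_i = <f, φ_i>, with φ_0 = 1, φ_1 = x, φ_2 = x^2.
G =
  [2, 0, 2/3]
  [0, 2/3, 0]
  [2/3, 0, 2/5],
b = (-98/15, -8/5, -314/105).
Solving gives a_0 = -61/35, a_1 = -12/5, a_2 = -32/7, so
  g(x) = -32*x^2/7 - 12*x/5 - 61/35.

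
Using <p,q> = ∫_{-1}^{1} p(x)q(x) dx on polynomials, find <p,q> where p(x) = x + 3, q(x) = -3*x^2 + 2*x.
<p,q> = -14/3

Expand the product: p(x)·q(x) = -3*x^3 - 7*x^2 + 6*x.
∫_{-1}^{1} of each monomial x^k gives [2/(k+1) if k even, 0 if k odd]. Integrating term-by-term (or equivalently evaluating the antiderivative F(x) = -3*x^4/4 - 7*x^3/3 + 3*x^2 at the endpoints):
  F(1) − F(−1) = -1/12 − (55/12) = -14/3.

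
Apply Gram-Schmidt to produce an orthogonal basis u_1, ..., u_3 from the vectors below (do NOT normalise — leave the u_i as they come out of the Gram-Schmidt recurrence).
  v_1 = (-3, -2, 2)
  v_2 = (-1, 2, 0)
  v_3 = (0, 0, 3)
Orthogonal basis:
  u_1 = (-3, -2, 2)
  u_2 = (-20/17, 32/17, 2/17)
  u_3 = (8/7, 4/7, 16/7)

Apply the Gram-Schmidt recurrence
  u_1 = v_1
  u_i = v_i − Σ_{j<i} ((v_i · u_j) / (u_j · u_j)) · u_j.

Step by step this gives:
  u_1 = (-3, -2, 2)
  u_2 = (-20/17, 32/17, 2/17)
  u_3 = (8/7, 4/7, 16/7)

Orthogonality check:
  u_2 · u_1 = 0 (should be 0)
  u_3 · u_1 = 0 (should be 0)
  u_3 · u_2 = 0 (should be 0)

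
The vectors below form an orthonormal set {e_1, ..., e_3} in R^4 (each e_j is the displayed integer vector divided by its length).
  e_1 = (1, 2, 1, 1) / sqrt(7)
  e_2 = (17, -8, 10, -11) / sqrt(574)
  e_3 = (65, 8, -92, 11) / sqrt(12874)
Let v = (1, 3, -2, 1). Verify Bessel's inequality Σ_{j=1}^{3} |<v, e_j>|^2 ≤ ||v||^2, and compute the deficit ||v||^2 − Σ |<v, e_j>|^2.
Σ |<v, e_j>|^2 = 2186/157; ||v||^2 = 15; deficit = 169/157

Write each e_j = u_j / sqrt(<u_j, u_j>) where u_j is the displayed integer vector. Then <v, e_j> = <v, u_j> / sqrt(<u_j, u_j>), so |<v, e_j>|^2 = <v, u_j>^2 / <u_j, u_j>.
Coefficients: <v, e_1> = 6/sqrt(7), <v, e_2> = -38/sqrt(574), <v, e_3> = 284/sqrt(12874).
Square and sum: Σ |<v, e_j>|^2 = 2186/157.
Compute ||v||^2 = v·v = 15.
Deficit = 15 − 2186/157 = 169/157 ≥ 0, confirming Bessel's inequality. (The deficit equals ||v − Σ <v,e_j> e_j||^2, the squared distance from v to span{e_j}.)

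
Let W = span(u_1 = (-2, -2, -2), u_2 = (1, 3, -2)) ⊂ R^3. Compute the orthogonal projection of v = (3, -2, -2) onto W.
proj_W(v) = (-11/38, -1/38, -13/19)

Set up U = [u_1 | ... | u_2] ∈ R^(3×2). The projector onto W = col(U) is P = U (U^T U)^(-1) U^T.
Compute U^T U =
  [12, -4]
  [-4, 14],
and U^T v = (2, 1).
Solve U^T U · c = U^T v for the coefficients: c = (4/19, 5/38). The projection is proj_W(v) = U c.
Check: (v - proj_W(v)) · u_1 = 0  (should be 0).
Check: (v - proj_W(v)) · u_2 = 0  (should be 0).
Result: proj_W(v) = (-11/38, -1/38, -13/19).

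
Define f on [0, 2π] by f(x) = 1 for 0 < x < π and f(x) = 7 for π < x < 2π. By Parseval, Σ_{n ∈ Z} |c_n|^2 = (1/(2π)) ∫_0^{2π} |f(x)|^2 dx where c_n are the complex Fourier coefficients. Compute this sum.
Σ |c_n|^2 = 25

Parseval equates the L^2 energy of f (normalised by 1/(2π)) with the ℓ^2 sum of its Fourier coefficients: (1/(2π)) ∫_0^{2π} |f|^2 = Σ |c_n|^2.
Compute the left side: (1/(2π)) [∫_0^π 1^2 dx + ∫_π^{2π} 7^2 dx] = (1/(2π)) · (1π + 49π) = (1 + 49)/2 = 25.
So Σ_{n ∈ Z} |c_n|^2 = 25.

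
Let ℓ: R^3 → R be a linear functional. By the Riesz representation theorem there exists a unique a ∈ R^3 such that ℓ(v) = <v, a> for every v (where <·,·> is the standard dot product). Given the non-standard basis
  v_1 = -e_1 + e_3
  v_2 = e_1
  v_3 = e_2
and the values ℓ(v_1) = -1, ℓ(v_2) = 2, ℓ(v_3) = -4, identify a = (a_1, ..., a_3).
a = (2, -4, 1)

Write a = (a_1, ..., a_3) in the standard basis. For each basis vector v_i, ℓ(v_i) = <v_i, a> is a linear equation in the a_j's. Collect the n equations into a matrix system V a = ℓ, where row i of V is v_i (expressed in the standard basis). Since V is invertible (lower-triangular with 1s on the diagonal, up to permutation), solve by back-substitution:
  V =
[[-1, 0, 1],
 [1, 0, 0],
 [0, 1, 0]]
  V a = (-1, 2, -4)
Solving gives a = (2, -4, 1).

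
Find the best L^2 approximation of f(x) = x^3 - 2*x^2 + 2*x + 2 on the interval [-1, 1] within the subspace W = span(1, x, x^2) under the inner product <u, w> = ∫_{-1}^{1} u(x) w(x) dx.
g(x) = -2*x^2 + 13*x/5 + 2

The best approximation g ∈ W is the orthogonal projection of f onto W. Writing g = a_0 + a_1 x + a_2 x^2, the coefficients solve the normal equations G · a = b where
  G_{ij} = <φ_i, φ_j> and b_i = <f, φ_i>, with φ_0 = 1, φ_1 = x, φ_2 = x^2.
G =
  [2, 0, 2/3]
  [0, 2/3, 0]
  [2/3, 0, 2/5],
b = (8/3, 26/15, 8/15).
Solving gives a_0 = 2, a_1 = 13/5, a_2 = -2, so
  g(x) = -2*x^2 + 13*x/5 + 2.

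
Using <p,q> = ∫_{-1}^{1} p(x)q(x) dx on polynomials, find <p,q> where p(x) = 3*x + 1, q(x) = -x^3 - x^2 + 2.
<p,q> = 32/15

Expand the product: p(x)·q(x) = -3*x^4 - 4*x^3 - x^2 + 6*x + 2.
∫_{-1}^{1} of each monomial x^k gives [2/(k+1) if k even, 0 if k odd]. Integrating term-by-term (or equivalently evaluating the antiderivative F(x) = -3*x^5/5 - x^4 - x^3/3 + 3*x^2 + 2*x at the endpoints):
  F(1) − F(−1) = 46/15 − (14/15) = 32/15.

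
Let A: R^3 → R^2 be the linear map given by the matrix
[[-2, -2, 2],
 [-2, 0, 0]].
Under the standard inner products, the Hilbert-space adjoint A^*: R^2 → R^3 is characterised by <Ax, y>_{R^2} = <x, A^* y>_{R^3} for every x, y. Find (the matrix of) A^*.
A^* = A^T =
[[-2, -2],
 [-2, 0],
 [2, 0]]

For real matrices with standard dot products, the defining identity <Ax, y> = <x, A^* y> gives (Ax)^T y = x^T (A^*) y, i.e. x^T A^T y = x^T (A^*) y. Since this holds for all x, y, we must have A^* = A^T. Therefore
A^* =
[[-2, -2],
 [-2, 0],
 [2, 0]].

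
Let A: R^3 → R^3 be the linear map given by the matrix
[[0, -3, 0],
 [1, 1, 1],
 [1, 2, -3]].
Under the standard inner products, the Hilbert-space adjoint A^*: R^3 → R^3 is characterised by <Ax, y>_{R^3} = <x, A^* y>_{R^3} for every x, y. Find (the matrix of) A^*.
A^* = A^T =
[[0, 1, 1],
 [-3, 1, 2],
 [0, 1, -3]]

For real matrices with standard dot products, the defining identity <Ax, y> = <x, A^* y> gives (Ax)^T y = x^T (A^*) y, i.e. x^T A^T y = x^T (A^*) y. Since this holds for all x, y, we must have A^* = A^T. Therefore
A^* =
[[0, 1, 1],
 [-3, 1, 2],
 [0, 1, -3]].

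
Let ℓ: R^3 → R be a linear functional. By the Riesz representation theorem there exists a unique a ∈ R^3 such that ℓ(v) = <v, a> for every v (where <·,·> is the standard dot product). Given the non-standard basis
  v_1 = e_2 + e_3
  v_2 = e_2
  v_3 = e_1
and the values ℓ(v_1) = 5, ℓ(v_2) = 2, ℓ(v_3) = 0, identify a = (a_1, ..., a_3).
a = (0, 2, 3)

Write a = (a_1, ..., a_3) in the standard basis. For each basis vector v_i, ℓ(v_i) = <v_i, a> is a linear equation in the a_j's. Collect the n equations into a matrix system V a = ℓ, where row i of V is v_i (expressed in the standard basis). Since V is invertible (lower-triangular with 1s on the diagonal, up to permutation), solve by back-substitution:
  V =
[[0, 1, 1],
 [0, 1, 0],
 [1, 0, 0]]
  V a = (5, 2, 0)
Solving gives a = (0, 2, 3).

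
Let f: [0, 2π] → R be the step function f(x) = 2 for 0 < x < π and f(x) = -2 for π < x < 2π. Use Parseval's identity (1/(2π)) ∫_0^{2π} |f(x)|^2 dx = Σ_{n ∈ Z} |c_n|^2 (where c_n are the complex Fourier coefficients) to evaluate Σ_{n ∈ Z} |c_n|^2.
Σ |c_n|^2 = 4

Parseval equates the L^2 energy of f (normalised by 1/(2π)) with the ℓ^2 sum of its Fourier coefficients: (1/(2π)) ∫_0^{2π} |f|^2 = Σ |c_n|^2.
Compute the left side: (1/(2π)) [∫_0^π 2^2 dx + ∫_π^{2π} (-2)^2 dx] = (1/(2π)) · (4π + 4π) = (4 + 4)/2 = 4.
So Σ_{n ∈ Z} |c_n|^2 = 4.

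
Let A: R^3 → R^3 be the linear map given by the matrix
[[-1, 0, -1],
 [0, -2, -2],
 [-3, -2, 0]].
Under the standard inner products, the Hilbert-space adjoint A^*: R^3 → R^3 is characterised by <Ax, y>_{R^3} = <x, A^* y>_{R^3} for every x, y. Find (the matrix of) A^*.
A^* = A^T =
[[-1, 0, -3],
 [0, -2, -2],
 [-1, -2, 0]]

For real matrices with standard dot products, the defining identity <Ax, y> = <x, A^* y> gives (Ax)^T y = x^T (A^*) y, i.e. x^T A^T y = x^T (A^*) y. Since this holds for all x, y, we must have A^* = A^T. Therefore
A^* =
[[-1, 0, -3],
 [0, -2, -2],
 [-1, -2, 0]].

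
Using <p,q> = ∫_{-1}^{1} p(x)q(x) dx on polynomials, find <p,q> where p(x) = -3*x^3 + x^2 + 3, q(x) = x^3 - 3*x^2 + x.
<p,q> = -324/35

Expand the product: p(x)·q(x) = -3*x^6 + 10*x^5 - 6*x^4 + 4*x^3 - 9*x^2 + 3*x.
∫_{-1}^{1} of each monomial x^k gives [2/(k+1) if k even, 0 if k odd]. Integrating term-by-term (or equivalently evaluating the antiderivative F(x) = -3*x^7/7 + 5*x^6/3 - 6*x^5/5 + x^4 - 3*x^3 + 3*x^2/2 at the endpoints):
  F(1) − F(−1) = -97/210 − (1847/210) = -324/35.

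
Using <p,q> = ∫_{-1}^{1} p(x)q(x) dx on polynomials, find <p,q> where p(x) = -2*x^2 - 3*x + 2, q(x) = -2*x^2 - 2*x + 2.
<p,q> = 124/15

Expand the product: p(x)·q(x) = 4*x^4 + 10*x^3 - 2*x^2 - 10*x + 4.
∫_{-1}^{1} of each monomial x^k gives [2/(k+1) if k even, 0 if k odd]. Integrating term-by-term (or equivalently evaluating the antiderivative F(x) = 4*x^5/5 + 5*x^4/2 - 2*x^3/3 - 5*x^2 + 4*x at the endpoints):
  F(1) − F(−1) = 49/30 − (-199/30) = 124/15.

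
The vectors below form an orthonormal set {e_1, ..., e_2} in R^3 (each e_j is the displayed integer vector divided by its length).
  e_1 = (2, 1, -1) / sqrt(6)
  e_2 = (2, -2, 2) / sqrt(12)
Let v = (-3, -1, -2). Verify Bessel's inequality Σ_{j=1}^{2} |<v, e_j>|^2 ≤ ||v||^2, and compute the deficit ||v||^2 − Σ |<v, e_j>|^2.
Σ |<v, e_j>|^2 = 19/2; ||v||^2 = 14; deficit = 9/2

Write each e_j = u_j / sqrt(<u_j, u_j>) where u_j is the displayed integer vector. Then <v, e_j> = <v, u_j> / sqrt(<u_j, u_j>), so |<v, e_j>|^2 = <v, u_j>^2 / <u_j, u_j>.
Coefficients: <v, e_1> = -5/sqrt(6), <v, e_2> = -8/sqrt(12).
Square and sum: Σ |<v, e_j>|^2 = 19/2.
Compute ||v||^2 = v·v = 14.
Deficit = 14 − 19/2 = 9/2 ≥ 0, confirming Bessel's inequality. (The deficit equals ||v − Σ <v,e_j> e_j||^2, the squared distance from v to span{e_j}.)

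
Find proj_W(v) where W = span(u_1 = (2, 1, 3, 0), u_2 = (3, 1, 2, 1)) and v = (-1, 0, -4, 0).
proj_W(v) = (-50/41, -39/41, -145/41, 28/41)

Set up U = [u_1 | ... | u_2] ∈ R^(4×2). The projector onto W = col(U) is P = U (U^T U)^(-1) U^T.
Compute U^T U =
  [14, 13]
  [13, 15],
and U^T v = (-14, -11).
Solve U^T U · c = U^T v for the coefficients: c = (-67/41, 28/41). The projection is proj_W(v) = U c.
Check: (v - proj_W(v)) · u_1 = 0  (should be 0).
Check: (v - proj_W(v)) · u_2 = 0  (should be 0).
Result: proj_W(v) = (-50/41, -39/41, -145/41, 28/41).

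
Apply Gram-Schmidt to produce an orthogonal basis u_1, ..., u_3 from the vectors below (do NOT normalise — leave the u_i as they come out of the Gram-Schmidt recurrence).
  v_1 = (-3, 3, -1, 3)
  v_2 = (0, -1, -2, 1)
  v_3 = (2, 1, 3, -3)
Orthogonal basis:
  u_1 = (-3, 3, -1, 3)
  u_2 = (3/14, -17/14, -27/14, 11/14)
  u_3 = (59/82, 31/41, -39/82, -8/41)

Apply the Gram-Schmidt recurrence
  u_1 = v_1
  u_i = v_i − Σ_{j<i} ((v_i · u_j) / (u_j · u_j)) · u_j.

Step by step this gives:
  u_1 = (-3, 3, -1, 3)
  u_2 = (3/14, -17/14, -27/14, 11/14)
  u_3 = (59/82, 31/41, -39/82, -8/41)

Orthogonality check:
  u_2 · u_1 = 0 (should be 0)
  u_3 · u_1 = 0 (should be 0)
  u_3 · u_2 = 0 (should be 0)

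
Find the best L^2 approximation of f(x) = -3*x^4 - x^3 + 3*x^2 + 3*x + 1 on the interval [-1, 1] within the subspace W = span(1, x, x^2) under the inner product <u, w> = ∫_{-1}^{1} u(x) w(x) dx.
g(x) = 3*x^2/7 + 12*x/5 + 44/35

The best approximation g ∈ W is the orthogonal projection of f onto W. Writing g = a_0 + a_1 x + a_2 x^2, the coefficients solve the normal equations G · a = b where
  G_{ij} = <φ_i, φ_j> and b_i = <f, φ_i>, with φ_0 = 1, φ_1 = x, φ_2 = x^2.
G =
  [2, 0, 2/3]
  [0, 2/3, 0]
  [2/3, 0, 2/5],
b = (14/5, 8/5, 106/105).
Solving gives a_0 = 44/35, a_1 = 12/5, a_2 = 3/7, so
  g(x) = 3*x^2/7 + 12*x/5 + 44/35.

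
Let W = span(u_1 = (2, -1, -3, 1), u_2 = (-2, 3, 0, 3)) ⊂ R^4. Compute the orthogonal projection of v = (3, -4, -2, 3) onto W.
proj_W(v) = (441/157, -559/314, -573/157, 205/314)

Set up U = [u_1 | ... | u_2] ∈ R^(4×2). The projector onto W = col(U) is P = U (U^T U)^(-1) U^T.
Compute U^T U =
  [15, -4]
  [-4, 22],
and U^T v = (19, -9).
Solve U^T U · c = U^T v for the coefficients: c = (191/157, -59/314). The projection is proj_W(v) = U c.
Check: (v - proj_W(v)) · u_1 = 0  (should be 0).
Check: (v - proj_W(v)) · u_2 = 0  (should be 0).
Result: proj_W(v) = (441/157, -559/314, -573/157, 205/314).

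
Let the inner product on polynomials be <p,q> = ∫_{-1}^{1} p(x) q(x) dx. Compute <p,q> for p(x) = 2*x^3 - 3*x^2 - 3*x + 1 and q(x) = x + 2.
<p,q> = -6/5

Expand the product: p(x)·q(x) = 2*x^4 + x^3 - 9*x^2 - 5*x + 2.
∫_{-1}^{1} of each monomial x^k gives [2/(k+1) if k even, 0 if k odd]. Integrating term-by-term (or equivalently evaluating the antiderivative F(x) = 2*x^5/5 + x^4/4 - 3*x^3 - 5*x^2/2 + 2*x at the endpoints):
  F(1) − F(−1) = -57/20 − (-33/20) = -6/5.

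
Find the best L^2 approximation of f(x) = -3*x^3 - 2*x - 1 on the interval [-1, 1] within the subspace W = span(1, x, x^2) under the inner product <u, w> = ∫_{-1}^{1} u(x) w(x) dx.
g(x) = -19*x/5 - 1

The best approximation g ∈ W is the orthogonal projection of f onto W. Writing g = a_0 + a_1 x + a_2 x^2, the coefficients solve the normal equations G · a = b where
  G_{ij} = <φ_i, φ_j> and b_i = <f, φ_i>, with φ_0 = 1, φ_1 = x, φ_2 = x^2.
G =
  [2, 0, 2/3]
  [0, 2/3, 0]
  [2/3, 0, 2/5],
b = (-2, -38/15, -2/3).
Solving gives a_0 = -1, a_1 = -19/5, a_2 = 0, so
  g(x) = -19*x/5 - 1.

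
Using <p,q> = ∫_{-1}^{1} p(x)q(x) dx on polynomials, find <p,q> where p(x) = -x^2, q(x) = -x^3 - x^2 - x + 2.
<p,q> = -14/15

Expand the product: p(x)·q(x) = x^5 + x^4 + x^3 - 2*x^2.
∫_{-1}^{1} of each monomial x^k gives [2/(k+1) if k even, 0 if k odd]. Integrating term-by-term (or equivalently evaluating the antiderivative F(x) = x^6/6 + x^5/5 + x^4/4 - 2*x^3/3 at the endpoints):
  F(1) − F(−1) = -1/20 − (53/60) = -14/15.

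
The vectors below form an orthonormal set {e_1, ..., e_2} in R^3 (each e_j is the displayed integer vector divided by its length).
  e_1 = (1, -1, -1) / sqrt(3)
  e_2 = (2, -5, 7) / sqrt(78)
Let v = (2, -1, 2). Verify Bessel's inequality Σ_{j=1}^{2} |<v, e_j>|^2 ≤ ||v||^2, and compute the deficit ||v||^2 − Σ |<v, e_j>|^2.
Σ |<v, e_j>|^2 = 185/26; ||v||^2 = 9; deficit = 49/26

Write each e_j = u_j / sqrt(<u_j, u_j>) where u_j is the displayed integer vector. Then <v, e_j> = <v, u_j> / sqrt(<u_j, u_j>), so |<v, e_j>|^2 = <v, u_j>^2 / <u_j, u_j>.
Coefficients: <v, e_1> = 1/sqrt(3), <v, e_2> = 23/sqrt(78).
Square and sum: Σ |<v, e_j>|^2 = 185/26.
Compute ||v||^2 = v·v = 9.
Deficit = 9 − 185/26 = 49/26 ≥ 0, confirming Bessel's inequality. (The deficit equals ||v − Σ <v,e_j> e_j||^2, the squared distance from v to span{e_j}.)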